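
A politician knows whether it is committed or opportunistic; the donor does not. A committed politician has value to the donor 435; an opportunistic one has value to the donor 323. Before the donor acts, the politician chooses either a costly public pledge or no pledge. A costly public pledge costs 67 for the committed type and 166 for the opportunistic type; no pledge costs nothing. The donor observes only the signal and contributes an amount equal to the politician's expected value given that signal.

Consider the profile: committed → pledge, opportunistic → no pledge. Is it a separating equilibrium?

If types separate, pledge earns payment 435 and no pledge earns 323.
Committed: pledge gives 435 − 67 = 368; no pledge gives 323 − 0 = 323. No deviation. ✓
Opportunistic: no pledge gives 323 − 0 = 323; pledge gives 435 − 166 = 269. No deviation. ✓
Neither type gains from mimicking the other.

Yes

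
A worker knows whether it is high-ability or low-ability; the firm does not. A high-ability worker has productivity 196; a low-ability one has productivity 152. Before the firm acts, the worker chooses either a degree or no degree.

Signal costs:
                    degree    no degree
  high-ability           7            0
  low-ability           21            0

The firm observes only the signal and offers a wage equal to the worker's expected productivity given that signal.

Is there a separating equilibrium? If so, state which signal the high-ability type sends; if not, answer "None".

Try high-ability → degree, low-ability → no degree:
  If types separate, degree earns payment 196 and no degree earns 152.
  High-ability: degree gives 196 − 7 = 189; no degree gives 152 − 0 = 152. No deviation. ✓
  Low-ability: no degree gives 152 − 0 = 152; degree gives 196 − 21 = 175. Would deviate. ✗
Try high-ability → no degree, low-ability → degree:
  If types separate, no degree earns payment 196 and degree earns 152.
  High-ability: no degree gives 196 − 0 = 196; degree gives 152 − 7 = 145. No deviation. ✓
  Low-ability: degree gives 152 − 21 = 131; no degree gives 196 − 0 = 196. Would deviate. ✗
Neither assignment is incentive-compatible.

None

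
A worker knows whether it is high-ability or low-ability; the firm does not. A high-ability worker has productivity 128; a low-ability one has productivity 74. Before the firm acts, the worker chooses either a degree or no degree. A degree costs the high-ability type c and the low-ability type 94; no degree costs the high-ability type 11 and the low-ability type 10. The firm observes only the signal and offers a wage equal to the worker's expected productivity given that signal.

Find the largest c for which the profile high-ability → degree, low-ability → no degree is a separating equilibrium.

65

Under separation: degree → high-ability (pays 128); no degree → low-ability (pays 74).
Low-ability: 74 − 10 = 64 ≥ 128 − 94 = 34. Holds regardless of c. ✓
High-ability: 128 − c ≥ 74 − 11, so c ≤ 128 − 63 = 65.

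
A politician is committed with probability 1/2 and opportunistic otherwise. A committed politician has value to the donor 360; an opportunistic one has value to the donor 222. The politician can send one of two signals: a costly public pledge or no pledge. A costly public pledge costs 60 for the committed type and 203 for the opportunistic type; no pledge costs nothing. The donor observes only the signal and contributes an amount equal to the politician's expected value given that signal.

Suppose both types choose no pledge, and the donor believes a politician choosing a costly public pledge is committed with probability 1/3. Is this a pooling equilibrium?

Yes

At the pooled signal (no pledge) the donor holds the prior 1/2 and pays 1/2·360 + 1/2·222 = 291. Off-path (pledge) belief 1/3 gives 1/3·360 + 2/3·222 = 268.
Committed: no pledge gives 291 − 0 = 291; pledge gives 268 − 60 = 208. Stays. ✓
Opportunistic: no pledge gives 291 − 0 = 291; pledge gives 268 − 203 = 65. Stays. ✓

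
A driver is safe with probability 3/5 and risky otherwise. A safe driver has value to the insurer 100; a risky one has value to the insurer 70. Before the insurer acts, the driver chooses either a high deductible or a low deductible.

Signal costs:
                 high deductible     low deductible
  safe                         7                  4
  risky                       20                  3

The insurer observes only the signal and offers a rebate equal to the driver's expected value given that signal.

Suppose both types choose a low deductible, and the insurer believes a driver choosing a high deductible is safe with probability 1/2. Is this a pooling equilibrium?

On the equilibrium path (low deductible) the insurer holds the prior 3/5 and pays 3/5·100 + 2/5·70 = 88. Off-path (high deductible) belief 1/2 gives 1/2·100 + 1/2·70 = 85.
Safe: low deductible gives 88 − 4 = 84; high deductible gives 85 − 7 = 78. Stays. ✓
Risky: low deductible gives 88 − 3 = 85; high deductible gives 85 − 20 = 65. Stays. ✓
Beliefs are Bayes-consistent on-path and both types best-respond.

Yes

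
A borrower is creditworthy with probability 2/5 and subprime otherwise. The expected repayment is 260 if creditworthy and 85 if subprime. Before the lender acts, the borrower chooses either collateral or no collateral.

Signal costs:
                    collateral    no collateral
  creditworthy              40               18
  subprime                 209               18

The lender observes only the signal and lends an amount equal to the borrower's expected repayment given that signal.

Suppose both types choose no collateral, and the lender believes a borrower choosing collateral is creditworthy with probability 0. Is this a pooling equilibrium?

Yes

At the pooled signal (no collateral) the lender holds the prior 2/5 and pays 2/5·260 + 3/5·85 = 155. Off-path (collateral) belief 0 gives 0·260 + 1·85 = 85.
Creditworthy: no collateral gives 155 − 18 = 137; collateral gives 85 − 40 = 45. Stays. ✓
Subprime: no collateral gives 155 − 18 = 137; collateral gives 85 − 209 = -124. Stays. ✓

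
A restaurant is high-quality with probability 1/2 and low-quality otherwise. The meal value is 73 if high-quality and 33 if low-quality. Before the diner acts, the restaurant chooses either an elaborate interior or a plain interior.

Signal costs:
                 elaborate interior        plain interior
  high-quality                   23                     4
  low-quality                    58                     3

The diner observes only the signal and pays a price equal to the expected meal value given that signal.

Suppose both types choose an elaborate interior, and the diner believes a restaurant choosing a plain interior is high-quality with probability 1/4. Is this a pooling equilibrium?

No

On the equilibrium path (elaborate interior) the diner holds the prior 1/2 and pays 1/2·73 + 1/2·33 = 53. Off-path (plain interior) belief 1/4 gives 1/4·73 + 3/4·33 = 43.
High-quality: elaborate interior gives 53 − 23 = 30; plain interior gives 43 − 4 = 39. Deviates. ✗
Low-quality: elaborate interior gives 53 − 58 = -5; plain interior gives 43 − 3 = 40. Deviates. ✗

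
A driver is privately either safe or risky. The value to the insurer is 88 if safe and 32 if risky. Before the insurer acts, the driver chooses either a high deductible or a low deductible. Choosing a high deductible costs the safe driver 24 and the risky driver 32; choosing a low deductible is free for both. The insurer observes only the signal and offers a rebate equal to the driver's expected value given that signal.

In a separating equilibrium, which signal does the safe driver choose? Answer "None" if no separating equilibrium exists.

Try safe → high deductible, risky → low deductible:
  Under separation the insurer infers type exactly: high deductible → safe (pays 88), low deductible → risky (pays 32).
  Safe: high deductible gives 88 − 24 = 64; low deductible gives 32 − 0 = 32. No deviation. ✓
  Risky: low deductible gives 32 − 0 = 32; high deductible gives 88 − 32 = 56. Would deviate. ✗
Try safe → low deductible, risky → high deductible:
  Under separation the insurer infers type exactly: low deductible → safe (pays 88), high deductible → risky (pays 32).
  Safe: low deductible gives 88 − 0 = 88; high deductible gives 32 − 24 = 8. No deviation. ✓
  Risky: high deductible gives 32 − 32 = 0; low deductible gives 88 − 0 = 88. Would deviate. ✗
Neither assignment is incentive-compatible.

None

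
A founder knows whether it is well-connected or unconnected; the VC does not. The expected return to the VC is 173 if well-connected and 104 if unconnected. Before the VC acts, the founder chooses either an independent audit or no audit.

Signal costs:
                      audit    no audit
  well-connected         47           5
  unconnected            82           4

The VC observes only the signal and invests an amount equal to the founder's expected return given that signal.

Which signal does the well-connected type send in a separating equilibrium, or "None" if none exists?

Try well-connected → audit, unconnected → no audit:
  Under separation the VC infers type exactly: audit → well-connected (pays 173), no audit → unconnected (pays 104).
  Well-connected: audit gives 173 − 47 = 126; no audit gives 104 − 5 = 99. No deviation. ✓
  Unconnected: no audit gives 104 − 4 = 100; audit gives 173 − 82 = 91. No deviation. ✓
Both hold — the well-connected type sends audit.

audit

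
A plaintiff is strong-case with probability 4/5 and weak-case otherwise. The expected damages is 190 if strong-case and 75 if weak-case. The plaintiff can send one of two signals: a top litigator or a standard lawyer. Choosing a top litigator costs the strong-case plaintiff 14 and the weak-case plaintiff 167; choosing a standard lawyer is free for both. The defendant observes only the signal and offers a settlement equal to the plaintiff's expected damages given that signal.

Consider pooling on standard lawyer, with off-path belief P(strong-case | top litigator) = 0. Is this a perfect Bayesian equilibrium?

Yes

At the pooled signal (standard lawyer) the defendant holds the prior 4/5 and pays 4/5·190 + 1/5·75 = 167. Off-path (top litigator) belief 0 gives 0·190 + 1·75 = 75.
Strong-case: standard lawyer gives 167 − 0 = 167; top litigator gives 75 − 14 = 61. Stays. ✓
Weak-case: standard lawyer gives 167 − 0 = 167; top litigator gives 75 − 167 = -92. Stays. ✓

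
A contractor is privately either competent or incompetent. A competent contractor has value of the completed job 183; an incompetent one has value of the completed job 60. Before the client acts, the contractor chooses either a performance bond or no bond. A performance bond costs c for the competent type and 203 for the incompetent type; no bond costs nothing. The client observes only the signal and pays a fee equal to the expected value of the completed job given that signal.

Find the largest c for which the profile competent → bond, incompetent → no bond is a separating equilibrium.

123

Under separation: bond → competent (pays 183); no bond → incompetent (pays 60).
Incompetent: 60 − 0 = 60 ≥ 183 − 203 = -20. Holds regardless of c. ✓
Competent: 183 − c ≥ 60 − 0, so c ≤ 183 − 60 = 123.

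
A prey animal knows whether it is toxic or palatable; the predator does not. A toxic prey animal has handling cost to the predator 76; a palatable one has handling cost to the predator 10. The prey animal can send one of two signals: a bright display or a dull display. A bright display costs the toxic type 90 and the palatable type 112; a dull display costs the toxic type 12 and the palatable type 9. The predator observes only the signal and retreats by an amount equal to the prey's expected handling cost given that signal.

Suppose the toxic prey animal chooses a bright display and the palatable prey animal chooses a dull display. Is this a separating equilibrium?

If types separate, bright display earns payment 76 and dull display earns 10.
Toxic: bright display gives 76 − 90 = -14; dull display gives 10 − 12 = -2. Would deviate. ✗
Palatable: dull display gives 10 − 9 = 1; bright display gives 76 − 112 = -36. No deviation. ✓

No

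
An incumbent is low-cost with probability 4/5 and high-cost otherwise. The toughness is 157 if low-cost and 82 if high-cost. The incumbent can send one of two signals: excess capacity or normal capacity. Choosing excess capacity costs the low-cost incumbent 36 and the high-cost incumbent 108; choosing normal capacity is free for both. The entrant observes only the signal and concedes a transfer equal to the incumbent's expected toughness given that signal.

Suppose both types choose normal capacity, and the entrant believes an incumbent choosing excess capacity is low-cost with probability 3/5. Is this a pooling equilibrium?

Yes

At the pooled signal (normal capacity) the entrant holds the prior 4/5 and pays 4/5·157 + 1/5·82 = 142. Off-path (excess capacity) belief 3/5 gives 3/5·157 + 2/5·82 = 127.
Low-cost: normal capacity gives 142 − 0 = 142; excess capacity gives 127 − 36 = 91. Stays. ✓
High-cost: normal capacity gives 142 − 0 = 142; excess capacity gives 127 − 108 = 19. Stays. ✓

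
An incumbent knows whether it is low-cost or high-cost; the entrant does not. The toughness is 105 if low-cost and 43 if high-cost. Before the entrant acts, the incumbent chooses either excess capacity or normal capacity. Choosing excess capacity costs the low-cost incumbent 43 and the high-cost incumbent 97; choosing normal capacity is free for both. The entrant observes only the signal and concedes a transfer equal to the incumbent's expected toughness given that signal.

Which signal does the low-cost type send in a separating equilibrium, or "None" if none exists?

excess capacity

Try low-cost → excess capacity, high-cost → normal capacity:
  If types separate, excess capacity earns payment 105 and normal capacity earns 43.
  Low-cost: excess capacity gives 105 − 43 = 62; normal capacity gives 43 − 0 = 43. No deviation. ✓
  High-cost: normal capacity gives 43 − 0 = 43; excess capacity gives 105 − 97 = 8. No deviation. ✓
Both hold — the low-cost type sends excess capacity.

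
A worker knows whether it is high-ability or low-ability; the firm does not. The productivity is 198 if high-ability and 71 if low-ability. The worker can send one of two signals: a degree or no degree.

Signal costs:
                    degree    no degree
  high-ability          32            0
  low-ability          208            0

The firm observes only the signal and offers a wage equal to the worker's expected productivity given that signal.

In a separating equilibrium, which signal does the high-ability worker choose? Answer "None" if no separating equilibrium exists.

degree

Try high-ability → degree, low-ability → no degree:
  If types separate, degree earns payment 198 and no degree earns 71.
  High-ability: degree gives 198 − 32 = 166; no degree gives 71 − 0 = 71. No deviation. ✓
  Low-ability: no degree gives 71 − 0 = 71; degree gives 198 − 208 = -10. No deviation. ✓
Both hold — the high-ability type sends degree.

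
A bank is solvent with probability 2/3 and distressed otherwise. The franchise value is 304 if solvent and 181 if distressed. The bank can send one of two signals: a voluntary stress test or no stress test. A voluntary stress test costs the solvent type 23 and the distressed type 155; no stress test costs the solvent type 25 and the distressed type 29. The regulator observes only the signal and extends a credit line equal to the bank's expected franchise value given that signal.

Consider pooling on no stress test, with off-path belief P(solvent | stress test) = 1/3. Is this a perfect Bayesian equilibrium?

At the pooled signal (no stress test) the regulator holds the prior 2/3 and pays 2/3·304 + 1/3·181 = 263. Off-path (stress test) belief 1/3 gives 1/3·304 + 2/3·181 = 222.
Solvent: no stress test gives 263 − 25 = 238; stress test gives 222 − 23 = 199. Stays. ✓
Distressed: no stress test gives 263 − 29 = 234; stress test gives 222 − 155 = 67. Stays. ✓

Yes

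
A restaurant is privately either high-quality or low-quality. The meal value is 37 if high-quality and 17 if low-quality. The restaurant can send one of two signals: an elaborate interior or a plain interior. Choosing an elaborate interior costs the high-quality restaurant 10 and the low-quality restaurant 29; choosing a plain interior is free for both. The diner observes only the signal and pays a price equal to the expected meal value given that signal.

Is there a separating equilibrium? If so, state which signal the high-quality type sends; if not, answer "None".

Try high-quality → elaborate interior, low-quality → plain interior:
  If types separate, elaborate interior earns payment 37 and plain interior earns 17.
  High-quality: elaborate interior gives 37 − 10 = 27; plain interior gives 17 − 0 = 17. No deviation. ✓
  Low-quality: plain interior gives 17 − 0 = 17; elaborate interior gives 37 − 29 = 8. No deviation. ✓
Both hold — the high-quality type sends elaborate interior.

elaborate interior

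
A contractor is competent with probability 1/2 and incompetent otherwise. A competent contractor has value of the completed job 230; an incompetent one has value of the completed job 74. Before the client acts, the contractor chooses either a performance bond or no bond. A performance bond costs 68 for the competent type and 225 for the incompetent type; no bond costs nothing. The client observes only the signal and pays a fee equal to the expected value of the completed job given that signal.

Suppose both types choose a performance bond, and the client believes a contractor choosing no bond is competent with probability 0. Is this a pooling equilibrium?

At the pooled signal (bond) the client holds the prior 1/2 and pays 1/2·230 + 1/2·74 = 152. Off-path (no bond) belief 0 gives 0·230 + 1·74 = 74.
Competent: bond gives 152 − 68 = 84; no bond gives 74 − 0 = 74. Stays. ✓
Incompetent: bond gives 152 − 225 = -73; no bond gives 74 − 0 = 74. Deviates. ✗

No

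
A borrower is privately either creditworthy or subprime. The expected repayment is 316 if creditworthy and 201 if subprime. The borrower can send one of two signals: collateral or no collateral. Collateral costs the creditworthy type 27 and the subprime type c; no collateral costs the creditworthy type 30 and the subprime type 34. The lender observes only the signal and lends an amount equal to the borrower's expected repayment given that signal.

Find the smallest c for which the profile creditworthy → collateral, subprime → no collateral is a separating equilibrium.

Under separation: collateral → creditworthy (pays 316); no collateral → subprime (pays 201).
Creditworthy: 316 − 27 = 289 ≥ 201 − 30 = 171. Holds regardless of c. ✓
Subprime: 201 − 34 ≥ 316 − c, so c ≥ 316 − 167 = 149.

149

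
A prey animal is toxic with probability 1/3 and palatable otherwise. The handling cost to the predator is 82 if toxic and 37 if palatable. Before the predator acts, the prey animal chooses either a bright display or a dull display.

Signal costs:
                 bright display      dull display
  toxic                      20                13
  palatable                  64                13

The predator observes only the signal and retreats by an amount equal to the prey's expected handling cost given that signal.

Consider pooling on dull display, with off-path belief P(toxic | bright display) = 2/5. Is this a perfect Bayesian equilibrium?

Yes

On the equilibrium path (dull display) the predator holds the prior 1/3 and pays 1/3·82 + 2/3·37 = 52. Off-path (bright display) belief 2/5 gives 2/5·82 + 3/5·37 = 55.
Toxic: dull display gives 52 − 13 = 39; bright display gives 55 − 20 = 35. Stays. ✓
Palatable: dull display gives 52 − 13 = 39; bright display gives 55 − 64 = -9. Stays. ✓
Beliefs are Bayes-consistent on-path and both types best-respond.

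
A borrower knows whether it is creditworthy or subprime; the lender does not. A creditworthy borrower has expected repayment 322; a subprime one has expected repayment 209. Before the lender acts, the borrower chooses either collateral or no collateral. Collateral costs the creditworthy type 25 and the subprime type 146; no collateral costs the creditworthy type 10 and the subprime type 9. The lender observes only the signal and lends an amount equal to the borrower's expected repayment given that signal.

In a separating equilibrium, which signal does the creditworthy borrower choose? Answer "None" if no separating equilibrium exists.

collateral

Try creditworthy → collateral, subprime → no collateral:
  If types separate, collateral earns payment 322 and no collateral earns 209.
  Creditworthy: collateral gives 322 − 25 = 297; no collateral gives 209 − 10 = 199. No deviation. ✓
  Subprime: no collateral gives 209 − 9 = 200; collateral gives 322 − 146 = 176. No deviation. ✓
Both hold — the creditworthy type sends collateral.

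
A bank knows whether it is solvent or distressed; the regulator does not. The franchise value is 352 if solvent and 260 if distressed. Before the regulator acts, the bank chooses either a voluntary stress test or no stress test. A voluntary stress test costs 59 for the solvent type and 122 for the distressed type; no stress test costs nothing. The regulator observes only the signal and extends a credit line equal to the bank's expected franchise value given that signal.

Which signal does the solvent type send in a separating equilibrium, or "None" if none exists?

stress test

Try solvent → stress test, distressed → no stress test:
  If types separate, stress test earns payment 352 and no stress test earns 260.
  Solvent: stress test gives 352 − 59 = 293; no stress test gives 260 − 0 = 260. No deviation. ✓
  Distressed: no stress test gives 260 − 0 = 260; stress test gives 352 − 122 = 230. No deviation. ✓
Both hold — the solvent type sends stress test.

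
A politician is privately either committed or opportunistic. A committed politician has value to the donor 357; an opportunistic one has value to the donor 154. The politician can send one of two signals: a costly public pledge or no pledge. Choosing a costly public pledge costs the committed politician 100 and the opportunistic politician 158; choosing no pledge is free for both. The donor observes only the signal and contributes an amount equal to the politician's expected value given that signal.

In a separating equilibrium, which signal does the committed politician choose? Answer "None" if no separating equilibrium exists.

Try committed → pledge, opportunistic → no pledge:
  Under separation the donor infers type exactly: pledge → committed (pays 357), no pledge → opportunistic (pays 154).
  Committed: pledge gives 357 − 100 = 257; no pledge gives 154 − 0 = 154. No deviation. ✓
  Opportunistic: no pledge gives 154 − 0 = 154; pledge gives 357 − 158 = 199. Would deviate. ✗
Try committed → no pledge, opportunistic → pledge:
  Under separation the donor infers type exactly: no pledge → committed (pays 357), pledge → opportunistic (pays 154).
  Committed: no pledge gives 357 − 0 = 357; pledge gives 154 − 100 = 54. No deviation. ✓
  Opportunistic: pledge gives 154 − 158 = -4; no pledge gives 357 − 0 = 357. Would deviate. ✗
Neither assignment is incentive-compatible.

None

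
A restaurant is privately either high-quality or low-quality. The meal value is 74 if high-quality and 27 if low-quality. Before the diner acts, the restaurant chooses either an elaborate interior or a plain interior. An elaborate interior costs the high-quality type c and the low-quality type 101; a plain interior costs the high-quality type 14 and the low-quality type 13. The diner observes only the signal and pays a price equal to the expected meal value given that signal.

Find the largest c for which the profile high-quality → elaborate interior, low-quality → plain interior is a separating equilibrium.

Under separation: elaborate interior → high-quality (pays 74); plain interior → low-quality (pays 27).
Low-quality: 27 − 13 = 14 ≥ 74 − 101 = -27. Holds regardless of c. ✓
High-quality: 74 − c ≥ 27 − 14, so c ≤ 74 − 13 = 61.

61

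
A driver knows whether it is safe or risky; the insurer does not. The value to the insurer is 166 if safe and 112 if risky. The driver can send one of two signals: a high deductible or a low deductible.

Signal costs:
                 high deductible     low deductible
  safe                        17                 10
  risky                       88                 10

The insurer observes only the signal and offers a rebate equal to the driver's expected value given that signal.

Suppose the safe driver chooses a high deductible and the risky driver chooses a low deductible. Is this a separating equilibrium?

Under separation the insurer infers type exactly: high deductible → safe (pays 166), low deductible → risky (pays 112).
Safe: high deductible gives 166 − 17 = 149; low deductible gives 112 − 10 = 102. No deviation. ✓
Risky: low deductible gives 112 − 10 = 102; high deductible gives 166 − 88 = 78. No deviation. ✓
Both incentive constraints hold.

Yes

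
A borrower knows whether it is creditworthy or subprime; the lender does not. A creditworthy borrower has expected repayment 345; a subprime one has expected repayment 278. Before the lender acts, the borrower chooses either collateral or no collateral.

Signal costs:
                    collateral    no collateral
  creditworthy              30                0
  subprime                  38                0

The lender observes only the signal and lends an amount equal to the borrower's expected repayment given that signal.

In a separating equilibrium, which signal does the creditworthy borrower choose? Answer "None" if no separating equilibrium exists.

Try creditworthy → collateral, subprime → no collateral:
  If types separate, collateral earns payment 345 and no collateral earns 278.
  Creditworthy: collateral gives 345 − 30 = 315; no collateral gives 278 − 0 = 278. No deviation. ✓
  Subprime: no collateral gives 278 − 0 = 278; collateral gives 345 − 38 = 307. Would deviate. ✗
Try creditworthy → no collateral, subprime → collateral:
  If types separate, no collateral earns payment 345 and collateral earns 278.
  Creditworthy: no collateral gives 345 − 0 = 345; collateral gives 278 − 30 = 248. No deviation. ✓
  Subprime: collateral gives 278 − 38 = 240; no collateral gives 345 − 0 = 345. Would deviate. ✗
Neither assignment is incentive-compatible.

None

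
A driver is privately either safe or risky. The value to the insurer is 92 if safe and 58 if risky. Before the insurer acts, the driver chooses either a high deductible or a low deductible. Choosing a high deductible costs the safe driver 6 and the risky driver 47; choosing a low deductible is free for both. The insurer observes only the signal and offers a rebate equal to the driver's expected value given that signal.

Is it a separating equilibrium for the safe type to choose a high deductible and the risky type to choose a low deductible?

If types separate, high deductible earns payment 92 and low deductible earns 58.
Safe: high deductible gives 92 − 6 = 86; low deductible gives 58 − 0 = 58. No deviation. ✓
Risky: low deductible gives 58 − 0 = 58; high deductible gives 92 − 47 = 45. No deviation. ✓
Both incentive constraints hold.

Yes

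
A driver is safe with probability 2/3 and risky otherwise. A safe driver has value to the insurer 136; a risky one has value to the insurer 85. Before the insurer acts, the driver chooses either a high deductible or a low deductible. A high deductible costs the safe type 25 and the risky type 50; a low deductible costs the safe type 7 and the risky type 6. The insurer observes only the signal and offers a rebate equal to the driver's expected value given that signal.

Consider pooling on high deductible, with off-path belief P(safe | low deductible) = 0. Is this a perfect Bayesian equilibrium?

No

On the equilibrium path (high deductible) the insurer holds the prior 2/3 and pays 2/3·136 + 1/3·85 = 119. Off-path (low deductible) belief 0 gives 0·136 + 1·85 = 85.
Safe: high deductible gives 119 − 25 = 94; low deductible gives 85 − 7 = 78. Stays. ✓
Risky: high deductible gives 119 − 50 = 69; low deductible gives 85 − 6 = 79. Deviates. ✗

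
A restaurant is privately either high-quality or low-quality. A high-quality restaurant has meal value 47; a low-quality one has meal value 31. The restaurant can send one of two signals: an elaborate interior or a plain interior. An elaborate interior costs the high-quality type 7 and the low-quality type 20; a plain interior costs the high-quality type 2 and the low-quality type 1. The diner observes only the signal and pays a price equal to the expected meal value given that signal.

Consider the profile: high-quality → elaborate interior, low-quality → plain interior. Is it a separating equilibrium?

Yes

If types separate, elaborate interior earns payment 47 and plain interior earns 31.
High-quality: elaborate interior gives 47 − 7 = 40; plain interior gives 31 − 2 = 29. No deviation. ✓
Low-quality: plain interior gives 31 − 1 = 30; elaborate interior gives 47 − 20 = 27. No deviation. ✓
Neither type gains from mimicking the other.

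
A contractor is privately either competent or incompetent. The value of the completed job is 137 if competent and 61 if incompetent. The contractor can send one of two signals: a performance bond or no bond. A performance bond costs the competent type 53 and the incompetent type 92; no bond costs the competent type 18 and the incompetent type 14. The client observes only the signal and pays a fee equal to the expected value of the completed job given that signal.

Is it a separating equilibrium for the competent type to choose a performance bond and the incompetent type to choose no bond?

Under separation the client infers type exactly: bond → competent (pays 137), no bond → incompetent (pays 61).
Competent: bond gives 137 − 53 = 84; no bond gives 61 − 18 = 43. No deviation. ✓
Incompetent: no bond gives 61 − 14 = 47; bond gives 137 − 92 = 45. No deviation. ✓
Neither type gains from mimicking the other.

Yes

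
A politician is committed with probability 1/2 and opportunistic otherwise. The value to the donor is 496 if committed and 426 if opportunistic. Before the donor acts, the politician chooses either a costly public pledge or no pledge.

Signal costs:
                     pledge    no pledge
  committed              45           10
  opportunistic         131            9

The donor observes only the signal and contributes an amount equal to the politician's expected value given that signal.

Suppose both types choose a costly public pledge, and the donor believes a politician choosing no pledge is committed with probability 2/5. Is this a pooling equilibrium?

No

On the equilibrium path (pledge) the donor holds the prior 1/2 and pays 1/2·496 + 1/2·426 = 461. Off-path (no pledge) belief 2/5 gives 2/5·496 + 3/5·426 = 454.
Committed: pledge gives 461 − 45 = 416; no pledge gives 454 − 10 = 444. Deviates. ✗
Opportunistic: pledge gives 461 − 131 = 330; no pledge gives 454 − 9 = 445. Deviates. ✗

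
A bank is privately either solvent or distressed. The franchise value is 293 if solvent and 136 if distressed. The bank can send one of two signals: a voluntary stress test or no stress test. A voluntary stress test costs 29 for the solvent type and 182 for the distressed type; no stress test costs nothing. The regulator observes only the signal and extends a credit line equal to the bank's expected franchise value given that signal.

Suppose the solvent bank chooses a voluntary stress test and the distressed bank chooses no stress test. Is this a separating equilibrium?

Yes

If types separate, stress test earns payment 293 and no stress test earns 136.
Solvent: stress test gives 293 − 29 = 264; no stress test gives 136 − 0 = 136. No deviation. ✓
Distressed: no stress test gives 136 − 0 = 136; stress test gives 293 − 182 = 111. No deviation. ✓
Both incentive constraints hold.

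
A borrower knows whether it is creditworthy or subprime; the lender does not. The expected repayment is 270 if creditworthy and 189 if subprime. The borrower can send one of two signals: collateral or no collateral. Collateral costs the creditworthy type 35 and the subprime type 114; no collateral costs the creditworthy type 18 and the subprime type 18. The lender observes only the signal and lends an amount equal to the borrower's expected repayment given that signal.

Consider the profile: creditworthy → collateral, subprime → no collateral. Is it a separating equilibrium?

Under separation the lender infers type exactly: collateral → creditworthy (pays 270), no collateral → subprime (pays 189).
Creditworthy: collateral gives 270 − 35 = 235; no collateral gives 189 − 18 = 171. No deviation. ✓
Subprime: no collateral gives 189 − 18 = 171; collateral gives 270 − 114 = 156. No deviation. ✓
Both incentive constraints hold.

Yes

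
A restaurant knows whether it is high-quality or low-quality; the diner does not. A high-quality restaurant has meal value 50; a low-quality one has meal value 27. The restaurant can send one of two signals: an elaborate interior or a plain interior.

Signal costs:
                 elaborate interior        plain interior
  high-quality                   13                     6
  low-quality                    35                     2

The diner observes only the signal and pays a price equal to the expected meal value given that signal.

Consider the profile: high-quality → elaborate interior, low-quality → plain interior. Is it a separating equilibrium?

Under separation the diner infers type exactly: elaborate interior → high-quality (pays 50), plain interior → low-quality (pays 27).
High-quality: elaborate interior gives 50 − 13 = 37; plain interior gives 27 − 6 = 21. No deviation. ✓
Low-quality: plain interior gives 27 − 2 = 25; elaborate interior gives 50 − 35 = 15. No deviation. ✓
Neither type gains from mimicking the other.

Yes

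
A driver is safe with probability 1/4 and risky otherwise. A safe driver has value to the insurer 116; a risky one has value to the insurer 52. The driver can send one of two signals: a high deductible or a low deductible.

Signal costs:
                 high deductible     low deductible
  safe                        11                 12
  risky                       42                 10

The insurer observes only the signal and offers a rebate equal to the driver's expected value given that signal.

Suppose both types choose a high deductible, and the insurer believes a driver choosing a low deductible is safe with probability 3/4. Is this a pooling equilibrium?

At the pooled signal (high deductible) the insurer holds the prior 1/4 and pays 1/4·116 + 3/4·52 = 68. Off-path (low deductible) belief 3/4 gives 3/4·116 + 1/4·52 = 100.
Safe: high deductible gives 68 − 11 = 57; low deductible gives 100 − 12 = 88. Deviates. ✗
Risky: high deductible gives 68 − 42 = 26; low deductible gives 100 − 10 = 90. Deviates. ✗

No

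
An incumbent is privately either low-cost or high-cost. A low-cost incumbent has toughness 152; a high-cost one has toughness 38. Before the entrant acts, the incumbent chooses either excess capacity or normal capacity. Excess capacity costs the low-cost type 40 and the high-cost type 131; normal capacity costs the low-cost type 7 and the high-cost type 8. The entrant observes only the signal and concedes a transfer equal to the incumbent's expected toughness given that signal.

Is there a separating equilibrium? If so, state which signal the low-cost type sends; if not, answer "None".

excess capacity

Try low-cost → excess capacity, high-cost → normal capacity:
  Under separation the entrant infers type exactly: excess capacity → low-cost (pays 152), normal capacity → high-cost (pays 38).
  Low-cost: excess capacity gives 152 − 40 = 112; normal capacity gives 38 − 7 = 31. No deviation. ✓
  High-cost: normal capacity gives 38 − 8 = 30; excess capacity gives 152 − 131 = 21. No deviation. ✓
Both hold — the low-cost type sends excess capacity.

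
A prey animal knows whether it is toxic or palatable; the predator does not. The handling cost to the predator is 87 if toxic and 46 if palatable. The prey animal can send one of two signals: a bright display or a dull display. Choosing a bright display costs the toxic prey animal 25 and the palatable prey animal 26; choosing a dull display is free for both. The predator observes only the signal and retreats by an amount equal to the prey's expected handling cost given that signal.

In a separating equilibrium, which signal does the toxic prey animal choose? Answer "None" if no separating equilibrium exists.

Try toxic → bright display, palatable → dull display:
  If types separate, bright display earns payment 87 and dull display earns 46.
  Toxic: bright display gives 87 − 25 = 62; dull display gives 46 − 0 = 46. No deviation. ✓
  Palatable: dull display gives 46 − 0 = 46; bright display gives 87 − 26 = 61. Would deviate. ✗
Try toxic → dull display, palatable → bright display:
  If types separate, dull display earns payment 87 and bright display earns 46.
  Toxic: dull display gives 87 − 0 = 87; bright display gives 46 − 25 = 21. No deviation. ✓
  Palatable: bright display gives 46 − 26 = 20; dull display gives 87 − 0 = 87. Would deviate. ✗
Neither assignment is incentive-compatible.

None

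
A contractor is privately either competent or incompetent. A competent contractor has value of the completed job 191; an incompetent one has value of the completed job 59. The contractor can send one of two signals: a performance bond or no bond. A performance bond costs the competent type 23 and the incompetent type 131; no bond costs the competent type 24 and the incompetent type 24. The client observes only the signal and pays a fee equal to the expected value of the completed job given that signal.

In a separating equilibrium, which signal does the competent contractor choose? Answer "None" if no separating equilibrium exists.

None

Try competent → bond, incompetent → no bond:
  Under separation the client infers type exactly: bond → competent (pays 191), no bond → incompetent (pays 59).
  Competent: bond gives 191 − 23 = 168; no bond gives 59 − 24 = 35. No deviation. ✓
  Incompetent: no bond gives 59 − 24 = 35; bond gives 191 − 131 = 60. Would deviate. ✗
Try competent → no bond, incompetent → bond:
  Under separation the client infers type exactly: no bond → competent (pays 191), bond → incompetent (pays 59).
  Competent: no bond gives 191 − 24 = 167; bond gives 59 − 23 = 36. No deviation. ✓
  Incompetent: bond gives 59 − 131 = -72; no bond gives 191 − 24 = 167. Would deviate. ✗
Neither assignment is incentive-compatible.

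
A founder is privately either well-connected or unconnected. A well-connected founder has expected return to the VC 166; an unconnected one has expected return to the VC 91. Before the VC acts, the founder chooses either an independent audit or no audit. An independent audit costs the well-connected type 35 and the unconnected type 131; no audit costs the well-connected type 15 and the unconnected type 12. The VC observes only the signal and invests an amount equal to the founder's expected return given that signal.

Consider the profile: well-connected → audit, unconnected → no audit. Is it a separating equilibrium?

Under separation the VC infers type exactly: audit → well-connected (pays 166), no audit → unconnected (pays 91).
Well-connected: audit gives 166 − 35 = 131; no audit gives 91 − 15 = 76. No deviation. ✓
Unconnected: no audit gives 91 − 12 = 79; audit gives 166 − 131 = 35. No deviation. ✓
Both incentive constraints hold.

Yes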